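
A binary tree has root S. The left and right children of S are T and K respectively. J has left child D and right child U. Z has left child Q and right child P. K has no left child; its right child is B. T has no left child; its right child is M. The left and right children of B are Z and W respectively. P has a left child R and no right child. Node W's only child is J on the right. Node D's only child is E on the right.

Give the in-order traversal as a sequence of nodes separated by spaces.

T M S K Q Z R P B W D E J U

In-order visits the left subtree, then the node, then the right subtree.
At S: go left to T.
  At T: no left child.
  Visit T.
  At T: go right to M.
    M is a leaf — visit M.
Visit S.
At S: go right to K.
  At K: no left child.
  Visit K.
  At K: go right to B.
    At B: go left to Z.
      At Z: go left to Q.
        Q is a leaf — visit Q.
      Visit Z.
      At Z: go right to P.
        At P: go left to R.
          R is a leaf — visit R.
        Visit P.
        At P: no right child.
    Visit B.
    At B: go right to W.
      At W: no left child.
      Visit W.
      At W: go right to J.
        At J: go left to D.
          At D: no left child.
          Visit D.
          At D: go right to E.
            E is a leaf — visit E.
        Visit J.
        At J: go right to U.
          U is a leaf — visit U.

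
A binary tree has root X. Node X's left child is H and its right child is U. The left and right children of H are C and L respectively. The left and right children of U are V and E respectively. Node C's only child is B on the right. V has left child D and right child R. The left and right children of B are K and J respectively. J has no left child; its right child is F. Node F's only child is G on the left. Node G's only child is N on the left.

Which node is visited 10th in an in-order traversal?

X

In-order visits the left subtree, then the node, then the right subtree.
At X: go left to H.
  At H: go left to C.
    At C: no left child.
    Visit C.
    At C: go right to B.
      At B: go left to K.
        K is a leaf — visit K.
      Visit B.
      At B: go right to J.
        At J: no left child.
        Visit J.
        At J: go right to F.
          At F: go left to G.
            At G: go left to N.
              N is a leaf — visit N.
            Visit G.
            At G: no right child.
          Visit F.
          At F: no right child.
  Visit H.
  At H: go right to L.
    L is a leaf — visit L.
Visit X.
At X: go right to U.
  At U: go left to V.
    At V: go left to D.
      D is a leaf — visit D.
    Visit V.
    At V: go right to R.
      R is a leaf — visit R.
  Visit U.
  At U: go right to E.
    E is a leaf — visit E.
Full in-order sequence: C, K, B, J, N, G, F, H, L, X, D, V, R, U, E.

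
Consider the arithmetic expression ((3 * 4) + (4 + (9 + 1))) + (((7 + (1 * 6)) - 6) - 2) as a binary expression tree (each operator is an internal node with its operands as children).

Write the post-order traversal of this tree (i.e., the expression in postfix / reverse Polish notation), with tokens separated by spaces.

Post-order on an expression tree gives postfix notation: for each operator, emit left operand, right operand, then the operator.

3 4 * 4 9 1 + + + 7 1 6 * + 6 - 2 - +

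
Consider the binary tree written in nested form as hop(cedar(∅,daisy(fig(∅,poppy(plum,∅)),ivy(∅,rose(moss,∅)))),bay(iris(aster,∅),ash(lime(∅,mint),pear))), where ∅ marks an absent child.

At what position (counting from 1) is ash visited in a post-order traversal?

Post-order visits the left subtree, then the right subtree, then the node.
At hop: go left to cedar.
  At cedar: no left child.
  At cedar: go right to daisy.
    At daisy: go left to fig.
      At fig: no left child.
      At fig: go right to poppy.
        At poppy: go left to plum.
          plum is a leaf — visit plum.
        At poppy: no right child.
        Visit poppy.
      Visit fig.
    At daisy: go right to ivy.
      At ivy: no left child.
      At ivy: go right to rose.
        At rose: go left to moss.
          moss is a leaf — visit moss.
        At rose: no right child.
        Visit rose.
      Visit ivy.
    Visit daisy.
  Visit cedar.
At hop: go right to bay.
  At bay: go left to iris.
    At iris: go left to aster.
      aster is a leaf — visit aster.
    At iris: no right child.
    Visit iris.
  At bay: go right to ash.
    At ash: go left to lime.
      At lime: no left child.
      At lime: go right to mint.
        mint is a leaf — visit mint.
      Visit lime.
    At ash: go right to pear.
      pear is a leaf — visit pear.
    Visit ash.
  Visit bay.
Visit hop.
Full post-order sequence: plum, poppy, fig, moss, rose, ivy, daisy, cedar, aster, iris, mint, lime, pear, ash, bay, hop.

14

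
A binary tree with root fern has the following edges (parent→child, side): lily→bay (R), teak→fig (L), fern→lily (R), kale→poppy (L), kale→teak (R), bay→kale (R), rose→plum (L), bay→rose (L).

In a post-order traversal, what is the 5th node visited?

Post-order visits the left subtree, then the right subtree, then the node.
At fern: no left child.
At fern: go right to lily.
  At lily: no left child.
  At lily: go right to bay.
    At bay: go left to rose.
      At rose: go left to plum.
        plum is a leaf — visit plum.
      At rose: no right child.
      Visit rose.
    At bay: go right to kale.
      At kale: go left to poppy.
        poppy is a leaf — visit poppy.
      At kale: go right to teak.
        At teak: go left to fig.
          fig is a leaf — visit fig.
        At teak: no right child.
        Visit teak.
      Visit kale.
    Visit bay.
  Visit lily.
Visit fern.
Full post-order sequence: plum, rose, poppy, fig, teak, kale, bay, lily, fern.

teak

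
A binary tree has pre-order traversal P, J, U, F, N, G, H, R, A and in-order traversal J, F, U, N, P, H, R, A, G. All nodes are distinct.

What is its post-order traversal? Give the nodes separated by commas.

The first element of pre-order is the root; it splits in-order into left and right subtrees.
Root P: left subtree has 4 nodes {J, F, U, N}, right has 4 {H, R, A, G}.
  Root J: left subtree has 0 nodes { }, right has 3 {F, U, N}.
    Root U: left subtree has 1 node {F}, right has 1 {N}.
  Root G: left subtree has 3 nodes {H, R, A}, right has 0 { }.
    Root H: left subtree has 0 nodes { }, right has 2 {R, A}.
      Root R: left subtree has 0 nodes { }, right has 1 {A}.

F, N, U, J, A, R, H, G, P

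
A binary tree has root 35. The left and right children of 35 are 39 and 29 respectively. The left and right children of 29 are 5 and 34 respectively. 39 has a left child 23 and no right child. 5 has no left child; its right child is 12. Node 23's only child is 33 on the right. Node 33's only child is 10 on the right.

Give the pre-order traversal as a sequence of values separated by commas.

35, 39, 23, 33, 10, 29, 5, 12, 34

Pre-order visits the node, then its left subtree, then its right subtree.
Visit 35.
At 35: go left to 39.
  Visit 39.
  At 39: go left to 23.
    Visit 23.
    At 23: no left child.
    At 23: go right to 33.
      Visit 33.
      At 33: no left child.
      At 33: go right to 10.
        10 is a leaf — visit 10.
  At 39: no right child.
At 35: go right to 29.
  Visit 29.
  At 29: go left to 5.
    Visit 5.
    At 5: no left child.
    At 5: go right to 12.
      12 is a leaf — visit 12.
  At 29: go right to 34.
    34 is a leaf — visit 34.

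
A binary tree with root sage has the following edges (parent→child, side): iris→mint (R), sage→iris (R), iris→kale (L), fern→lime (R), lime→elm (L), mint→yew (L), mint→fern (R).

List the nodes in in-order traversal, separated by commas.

In-order visits the left subtree, then the node, then the right subtree.
At sage: no left child.
Visit sage.
At sage: go right to iris.
  At iris: go left to kale.
    kale is a leaf — visit kale.
  Visit iris.
  At iris: go right to mint.
    At mint: go left to yew.
      yew is a leaf — visit yew.
    Visit mint.
    At mint: go right to fern.
      At fern: no left child.
      Visit fern.
      At fern: go right to lime.
        At lime: go left to elm.
          elm is a leaf — visit elm.
        Visit lime.
        At lime: no right child.

sage, kale, iris, yew, mint, fern, elm, lime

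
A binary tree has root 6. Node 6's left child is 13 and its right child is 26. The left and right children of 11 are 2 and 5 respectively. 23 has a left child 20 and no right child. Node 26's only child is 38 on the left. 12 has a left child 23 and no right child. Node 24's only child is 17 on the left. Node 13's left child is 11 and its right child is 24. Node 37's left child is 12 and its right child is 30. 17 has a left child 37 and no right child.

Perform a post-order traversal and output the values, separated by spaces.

Post-order visits the left subtree, then the right subtree, then the node.
At 6: go left to 13.
  At 13: go left to 11.
    At 11: go left to 2.
      2 is a leaf — visit 2.
    At 11: go right to 5.
      5 is a leaf — visit 5.
    Visit 11.
  At 13: go right to 24.
    At 24: go left to 17.
      At 17: go left to 37.
        At 37: go left to 12.
          At 12: go left to 23.
            At 23: go left to 20.
              20 is a leaf — visit 20.
            At 23: no right child.
            Visit 23.
          At 12: no right child.
          Visit 12.
        At 37: go right to 30.
          30 is a leaf — visit 30.
        Visit 37.
      At 17: no right child.
      Visit 17.
    At 24: no right child.
    Visit 24.
  Visit 13.
At 6: go right to 26.
  At 26: go left to 38.
    38 is a leaf — visit 38.
  At 26: no right child.
  Visit 26.
Visit 6.

2 5 11 20 23 12 30 37 17 24 13 38 26 6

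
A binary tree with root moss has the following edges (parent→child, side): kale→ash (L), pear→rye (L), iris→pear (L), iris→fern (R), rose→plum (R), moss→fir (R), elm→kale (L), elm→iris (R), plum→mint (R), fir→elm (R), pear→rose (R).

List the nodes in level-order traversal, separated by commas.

moss, fir, elm, kale, iris, ash, pear, fern, rye, rose, plum, mint

Level-order visits nodes level by level from the root, left to right within each level.
Level 0: moss
Level 1: fir
Level 2: elm
Level 3: kale, iris
Level 4: ash, pear, fern
Level 5: rye, rose
Level 6: plum
Level 7: mint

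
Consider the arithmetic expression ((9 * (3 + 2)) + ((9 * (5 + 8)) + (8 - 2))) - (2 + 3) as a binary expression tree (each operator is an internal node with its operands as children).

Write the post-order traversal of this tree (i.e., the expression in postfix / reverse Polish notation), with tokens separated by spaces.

Post-order on an expression tree gives postfix notation: for each operator, emit left operand, right operand, then the operator.

9 3 2 + * 9 5 8 + * 8 2 - + + 2 3 + -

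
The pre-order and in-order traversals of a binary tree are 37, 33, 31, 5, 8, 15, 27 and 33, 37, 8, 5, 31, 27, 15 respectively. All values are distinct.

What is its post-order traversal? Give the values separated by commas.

33, 8, 5, 27, 15, 31, 37

The first element of pre-order is the root; it splits in-order into left and right subtrees.
Root 37: left subtree has 1 node {33}, right has 5 {8, 5, 31, 27, 15}.
  Root 31: left subtree has 2 nodes {8, 5}, right has 2 {27, 15}.
    Root 5: left subtree has 1 node {8}, right has 0 { }.
    Root 15: left subtree has 1 node {27}, right has 0 { }.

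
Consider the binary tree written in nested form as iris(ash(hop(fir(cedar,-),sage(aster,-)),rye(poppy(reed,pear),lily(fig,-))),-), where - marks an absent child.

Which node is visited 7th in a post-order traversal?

Post-order visits the left subtree, then the right subtree, then the node.
At iris: go left to ash.
  At ash: go left to hop.
    At hop: go left to fir.
      At fir: go left to cedar.
        cedar is a leaf — visit cedar.
      At fir: no right child.
      Visit fir.
    At hop: go right to sage.
      At sage: go left to aster.
        aster is a leaf — visit aster.
      At sage: no right child.
      Visit sage.
    Visit hop.
  At ash: go right to rye.
    At rye: go left to poppy.
      At poppy: go left to reed.
        reed is a leaf — visit reed.
      At poppy: go right to pear.
        pear is a leaf — visit pear.
      Visit poppy.
    At rye: go right to lily.
      At lily: go left to fig.
        fig is a leaf — visit fig.
      At lily: no right child.
      Visit lily.
    Visit rye.
  Visit ash.
At iris: no right child.
Visit iris.
Full post-order sequence: cedar, fir, aster, sage, hop, reed, pear, poppy, fig, lily, rye, ash, iris.

pear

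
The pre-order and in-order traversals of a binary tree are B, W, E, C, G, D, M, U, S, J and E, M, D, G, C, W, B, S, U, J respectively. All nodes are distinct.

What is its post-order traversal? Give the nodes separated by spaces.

M D G C E W S J U B

The first element of pre-order is the root; it splits in-order into left and right subtrees.
Root B: left subtree has 6 nodes {E, M, D, G, C, W}, right has 3 {S, U, J}.
  Root W: left subtree has 5 nodes {E, M, D, G, C}, right has 0 { }.
    Root E: left subtree has 0 nodes { }, right has 4 {M, D, G, C}.
      Root C: left subtree has 3 nodes {M, D, G}, right has 0 { }.
        Root G: left subtree has 2 nodes {M, D}, right has 0 { }.
          Root D: left subtree has 1 node {M}, right has 0 { }.
  Root U: left subtree has 1 node {S}, right has 1 {J}.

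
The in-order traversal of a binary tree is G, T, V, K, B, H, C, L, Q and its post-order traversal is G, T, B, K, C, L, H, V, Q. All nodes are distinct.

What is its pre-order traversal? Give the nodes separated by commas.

The last element of post-order is the root; it splits in-order into left and right subtrees.
Root Q: left subtree has 8 nodes {G, T, V, K, B, H, C, L}, right has 0 { }.
  Root V: left subtree has 2 nodes {G, T}, right has 5 {K, B, H, C, L}.
    Root T: left subtree has 1 node {G}, right has 0 { }.
    Root H: left subtree has 2 nodes {K, B}, right has 2 {C, L}.
      Root K: left subtree has 0 nodes { }, right has 1 {B}.
      Root L: left subtree has 1 node {C}, right has 0 { }.

Q, V, T, G, H, K, B, L, C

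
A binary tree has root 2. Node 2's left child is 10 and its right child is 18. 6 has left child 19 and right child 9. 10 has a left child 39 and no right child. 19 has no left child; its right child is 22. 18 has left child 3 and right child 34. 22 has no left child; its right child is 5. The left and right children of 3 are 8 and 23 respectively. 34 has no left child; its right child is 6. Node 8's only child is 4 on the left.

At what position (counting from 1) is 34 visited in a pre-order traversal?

Pre-order visits the node, then its left subtree, then its right subtree.
Visit 2.
At 2: go left to 10.
  Visit 10.
  At 10: go left to 39.
    39 is a leaf — visit 39.
  At 10: no right child.
At 2: go right to 18.
  Visit 18.
  At 18: go left to 3.
    Visit 3.
    At 3: go left to 8.
      Visit 8.
      At 8: go left to 4.
        4 is a leaf — visit 4.
      At 8: no right child.
    At 3: go right to 23.
      23 is a leaf — visit 23.
  At 18: go right to 34.
    Visit 34.
    At 34: no left child.
    At 34: go right to 6.
      Visit 6.
      At 6: go left to 19.
        Visit 19.
        At 19: no left child.
        At 19: go right to 22.
          Visit 22.
          At 22: no left child.
          At 22: go right to 5.
            5 is a leaf — visit 5.
      At 6: go right to 9.
        9 is a leaf — visit 9.
Full pre-order sequence: 2, 10, 39, 18, 3, 8, 4, 23, 34, 6, 19, 22, 5, 9.

9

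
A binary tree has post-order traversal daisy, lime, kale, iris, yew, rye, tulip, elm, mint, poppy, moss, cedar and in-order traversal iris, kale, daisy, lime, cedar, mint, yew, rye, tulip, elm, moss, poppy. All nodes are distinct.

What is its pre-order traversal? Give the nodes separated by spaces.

The last element of post-order is the root; it splits in-order into left and right subtrees.
Root cedar: left subtree has 4 nodes {iris, kale, daisy, lime}, right has 7 {mint, yew, rye, tulip, elm, moss, poppy}.
  Root iris: left subtree has 0 nodes { }, right has 3 {kale, daisy, lime}.
    Root kale: left subtree has 0 nodes { }, right has 2 {daisy, lime}.
      Root lime: left subtree has 1 node {daisy}, right has 0 { }.
  Root moss: left subtree has 5 nodes {mint, yew, rye, tulip, elm}, right has 1 {poppy}.
    Root mint: left subtree has 0 nodes { }, right has 4 {yew, rye, tulip, elm}.
      Root elm: left subtree has 3 nodes {yew, rye, tulip}, right has 0 { }.
        Root tulip: left subtree has 2 nodes {yew, rye}, right has 0 { }.
          Root rye: left subtree has 1 node {yew}, right has 0 { }.

cedar iris kale lime daisy moss mint elm tulip rye yew poppy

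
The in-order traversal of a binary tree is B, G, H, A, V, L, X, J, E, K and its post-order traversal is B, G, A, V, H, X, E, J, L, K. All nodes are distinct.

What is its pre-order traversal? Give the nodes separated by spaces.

K L H G B V A J X E

The last element of post-order is the root; it splits in-order into left and right subtrees.
Root K: left subtree has 9 nodes {B, G, H, A, V, L, X, J, E}, right has 0 { }.
  Root L: left subtree has 5 nodes {B, G, H, A, V}, right has 3 {X, J, E}.
    Root H: left subtree has 2 nodes {B, G}, right has 2 {A, V}.
      Root G: left subtree has 1 node {B}, right has 0 { }.
      Root V: left subtree has 1 node {A}, right has 0 { }.
    Root J: left subtree has 1 node {X}, right has 1 {E}.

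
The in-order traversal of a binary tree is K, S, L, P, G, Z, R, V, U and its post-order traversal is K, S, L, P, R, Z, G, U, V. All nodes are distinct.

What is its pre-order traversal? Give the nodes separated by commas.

The last element of post-order is the root; it splits in-order into left and right subtrees.
Root V: left subtree has 7 nodes {K, S, L, P, G, Z, R}, right has 1 {U}.
  Root G: left subtree has 4 nodes {K, S, L, P}, right has 2 {Z, R}.
    Root P: left subtree has 3 nodes {K, S, L}, right has 0 { }.
      Root L: left subtree has 2 nodes {K, S}, right has 0 { }.
        Root S: left subtree has 1 node {K}, right has 0 { }.
    Root Z: left subtree has 0 nodes { }, right has 1 {R}.

V, G, P, L, S, K, Z, R, U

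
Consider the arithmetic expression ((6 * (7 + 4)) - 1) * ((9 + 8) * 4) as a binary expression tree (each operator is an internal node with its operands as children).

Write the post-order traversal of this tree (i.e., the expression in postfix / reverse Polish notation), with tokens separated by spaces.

Post-order on an expression tree gives postfix notation: for each operator, emit left operand, right operand, then the operator.

6 7 4 + * 1 - 9 8 + 4 * *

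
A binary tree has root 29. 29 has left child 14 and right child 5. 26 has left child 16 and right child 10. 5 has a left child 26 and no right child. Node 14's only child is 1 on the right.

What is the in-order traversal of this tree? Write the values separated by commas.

In-order visits the left subtree, then the node, then the right subtree.
At 29: go left to 14.
  At 14: no left child.
  Visit 14.
  At 14: go right to 1.
    1 is a leaf — visit 1.
Visit 29.
At 29: go right to 5.
  At 5: go left to 26.
    At 26: go left to 16.
      16 is a leaf — visit 16.
    Visit 26.
    At 26: go right to 10.
      10 is a leaf — visit 10.
  Visit 5.
  At 5: no right child.

14, 1, 29, 16, 26, 10, 5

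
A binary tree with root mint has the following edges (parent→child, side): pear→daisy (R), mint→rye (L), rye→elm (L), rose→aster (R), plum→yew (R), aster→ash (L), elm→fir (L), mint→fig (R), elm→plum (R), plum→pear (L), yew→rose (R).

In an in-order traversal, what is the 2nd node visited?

In-order visits the left subtree, then the node, then the right subtree.
At mint: go left to rye.
  At rye: go left to elm.
    At elm: go left to fir.
      fir is a leaf — visit fir.
    Visit elm.
    At elm: go right to plum.
      At plum: go left to pear.
        At pear: no left child.
        Visit pear.
        At pear: go right to daisy.
          daisy is a leaf — visit daisy.
      Visit plum.
      At plum: go right to yew.
        At yew: no left child.
        Visit yew.
        At yew: go right to rose.
          At rose: no left child.
          Visit rose.
          At rose: go right to aster.
            At aster: go left to ash.
              ash is a leaf — visit ash.
            Visit aster.
            At aster: no right child.
  Visit rye.
  At rye: no right child.
Visit mint.
At mint: go right to fig.
  fig is a leaf — visit fig.
Full in-order sequence: fir, elm, pear, daisy, plum, yew, rose, ash, aster, rye, mint, fig.

elm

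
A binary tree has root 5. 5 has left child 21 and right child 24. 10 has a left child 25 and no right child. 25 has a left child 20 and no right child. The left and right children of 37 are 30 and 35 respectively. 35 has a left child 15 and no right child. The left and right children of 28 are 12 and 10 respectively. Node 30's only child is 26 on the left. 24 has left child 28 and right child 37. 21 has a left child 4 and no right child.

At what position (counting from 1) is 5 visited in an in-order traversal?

3

In-order visits the left subtree, then the node, then the right subtree.
At 5: go left to 21.
  At 21: go left to 4.
    4 is a leaf — visit 4.
  Visit 21.
  At 21: no right child.
Visit 5.
At 5: go right to 24.
  At 24: go left to 28.
    At 28: go left to 12.
      12 is a leaf — visit 12.
    Visit 28.
    At 28: go right to 10.
      At 10: go left to 25.
        At 25: go left to 20.
          20 is a leaf — visit 20.
        Visit 25.
        At 25: no right child.
      Visit 10.
      At 10: no right child.
  Visit 24.
  At 24: go right to 37.
    At 37: go left to 30.
      At 30: go left to 26.
        26 is a leaf — visit 26.
      Visit 30.
      At 30: no right child.
    Visit 37.
    At 37: go right to 35.
      At 35: go left to 15.
        15 is a leaf — visit 15.
      Visit 35.
      At 35: no right child.
Full in-order sequence: 4, 21, 5, 12, 28, 20, 25, 10, 24, 26, 30, 37, 15, 35.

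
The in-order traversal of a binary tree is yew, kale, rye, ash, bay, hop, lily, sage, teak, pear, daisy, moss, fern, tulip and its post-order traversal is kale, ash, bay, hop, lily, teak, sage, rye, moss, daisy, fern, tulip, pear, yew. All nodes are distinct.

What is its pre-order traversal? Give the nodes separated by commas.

The last element of post-order is the root; it splits in-order into left and right subtrees.
Root yew: left subtree has 0 nodes { }, right has 13 {kale, rye, ash, bay, hop, lily, sage, teak, pear, daisy, moss, fern, tulip}.
  Root pear: left subtree has 8 nodes {kale, rye, ash, bay, hop, lily, sage, teak}, right has 4 {daisy, moss, fern, tulip}.
    Root rye: left subtree has 1 node {kale}, right has 6 {ash, bay, hop, lily, sage, teak}.
      Root sage: left subtree has 4 nodes {ash, bay, hop, lily}, right has 1 {teak}.
        Root lily: left subtree has 3 nodes {ash, bay, hop}, right has 0 { }.
          Root hop: left subtree has 2 nodes {ash, bay}, right has 0 { }.
            Root bay: left subtree has 1 node {ash}, right has 0 { }.
    Root tulip: left subtree has 3 nodes {daisy, moss, fern}, right has 0 { }.
      Root fern: left subtree has 2 nodes {daisy, moss}, right has 0 { }.
        Root daisy: left subtree has 0 nodes { }, right has 1 {moss}.

yew, pear, rye, kale, sage, lily, hop, bay, ash, teak, tulip, fern, daisy, moss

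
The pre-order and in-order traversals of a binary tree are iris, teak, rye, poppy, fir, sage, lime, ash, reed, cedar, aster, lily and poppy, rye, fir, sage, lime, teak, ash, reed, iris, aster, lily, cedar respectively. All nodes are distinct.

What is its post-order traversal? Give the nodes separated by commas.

The first element of pre-order is the root; it splits in-order into left and right subtrees.
Root iris: left subtree has 8 nodes {poppy, rye, fir, sage, lime, teak, ash, reed}, right has 3 {aster, lily, cedar}.
  Root teak: left subtree has 5 nodes {poppy, rye, fir, sage, lime}, right has 2 {ash, reed}.
    Root rye: left subtree has 1 node {poppy}, right has 3 {fir, sage, lime}.
      Root fir: left subtree has 0 nodes { }, right has 2 {sage, lime}.
        Root sage: left subtree has 0 nodes { }, right has 1 {lime}.
    Root ash: left subtree has 0 nodes { }, right has 1 {reed}.
  Root cedar: left subtree has 2 nodes {aster, lily}, right has 0 { }.
    Root aster: left subtree has 0 nodes { }, right has 1 {lily}.

poppy, lime, sage, fir, rye, reed, ash, teak, lily, aster, cedar, iris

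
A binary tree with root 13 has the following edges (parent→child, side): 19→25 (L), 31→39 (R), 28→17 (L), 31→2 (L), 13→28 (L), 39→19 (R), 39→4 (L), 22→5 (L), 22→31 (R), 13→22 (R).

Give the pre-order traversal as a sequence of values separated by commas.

13, 28, 17, 22, 5, 31, 2, 39, 4, 19, 25

Pre-order visits the node, then its left subtree, then its right subtree.
Visit 13.
At 13: go left to 28.
  Visit 28.
  At 28: go left to 17.
    17 is a leaf — visit 17.
  At 28: no right child.
At 13: go right to 22.
  Visit 22.
  At 22: go left to 5.
    5 is a leaf — visit 5.
  At 22: go right to 31.
    Visit 31.
    At 31: go left to 2.
      2 is a leaf — visit 2.
    At 31: go right to 39.
      Visit 39.
      At 39: go left to 4.
        4 is a leaf — visit 4.
      At 39: go right to 19.
        Visit 19.
        At 19: go left to 25.
          25 is a leaf — visit 25.
        At 19: no right child.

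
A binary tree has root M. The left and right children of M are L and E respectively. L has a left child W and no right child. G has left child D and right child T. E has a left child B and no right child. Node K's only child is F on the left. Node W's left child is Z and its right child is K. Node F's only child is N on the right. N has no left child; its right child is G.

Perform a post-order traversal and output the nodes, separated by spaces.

Z D T G N F K W L B E M

Post-order visits the left subtree, then the right subtree, then the node.
At M: go left to L.
  At L: go left to W.
    At W: go left to Z.
      Z is a leaf — visit Z.
    At W: go right to K.
      At K: go left to F.
        At F: no left child.
        At F: go right to N.
          At N: no left child.
          At N: go right to G.
            At G: go left to D.
              D is a leaf — visit D.
            At G: go right to T.
              T is a leaf — visit T.
            Visit G.
          Visit N.
        Visit F.
      At K: no right child.
      Visit K.
    Visit W.
  At L: no right child.
  Visit L.
At M: go right to E.
  At E: go left to B.
    B is a leaf — visit B.
  At E: no right child.
  Visit E.
Visit M.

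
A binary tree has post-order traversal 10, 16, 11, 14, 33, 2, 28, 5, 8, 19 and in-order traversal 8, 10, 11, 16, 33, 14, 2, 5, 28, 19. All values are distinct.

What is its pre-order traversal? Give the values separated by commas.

19, 8, 5, 2, 33, 11, 10, 16, 14, 28

The last element of post-order is the root; it splits in-order into left and right subtrees.
Root 19: left subtree has 9 nodes {8, 10, 11, 16, 33, 14, 2, 5, 28}, right has 0 { }.
  Root 8: left subtree has 0 nodes { }, right has 8 {10, 11, 16, 33, 14, 2, 5, 28}.
    Root 5: left subtree has 6 nodes {10, 11, 16, 33, 14, 2}, right has 1 {28}.
      Root 2: left subtree has 5 nodes {10, 11, 16, 33, 14}, right has 0 { }.
        Root 33: left subtree has 3 nodes {10, 11, 16}, right has 1 {14}.
          Root 11: left subtree has 1 node {10}, right has 1 {16}.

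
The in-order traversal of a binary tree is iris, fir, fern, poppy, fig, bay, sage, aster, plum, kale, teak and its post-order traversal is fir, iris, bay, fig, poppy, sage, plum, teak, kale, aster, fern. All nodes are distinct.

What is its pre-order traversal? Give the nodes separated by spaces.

The last element of post-order is the root; it splits in-order into left and right subtrees.
Root fern: left subtree has 2 nodes {iris, fir}, right has 8 {poppy, fig, bay, sage, aster, plum, kale, teak}.
  Root iris: left subtree has 0 nodes { }, right has 1 {fir}.
  Root aster: left subtree has 4 nodes {poppy, fig, bay, sage}, right has 3 {plum, kale, teak}.
    Root sage: left subtree has 3 nodes {poppy, fig, bay}, right has 0 { }.
      Root poppy: left subtree has 0 nodes { }, right has 2 {fig, bay}.
        Root fig: left subtree has 0 nodes { }, right has 1 {bay}.
    Root kale: left subtree has 1 node {plum}, right has 1 {teak}.

fern iris fir aster sage poppy fig bay kale plum teak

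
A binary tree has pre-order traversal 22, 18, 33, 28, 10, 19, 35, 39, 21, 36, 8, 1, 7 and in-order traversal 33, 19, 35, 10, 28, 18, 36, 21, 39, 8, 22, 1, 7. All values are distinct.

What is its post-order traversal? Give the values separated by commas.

35, 19, 10, 28, 33, 36, 21, 8, 39, 18, 7, 1, 22

The first element of pre-order is the root; it splits in-order into left and right subtrees.
Root 22: left subtree has 10 nodes {33, 19, 35, 10, 28, 18, 36, 21, 39, 8}, right has 2 {1, 7}.
  Root 18: left subtree has 5 nodes {33, 19, 35, 10, 28}, right has 4 {36, 21, 39, 8}.
    Root 33: left subtree has 0 nodes { }, right has 4 {19, 35, 10, 28}.
      Root 28: left subtree has 3 nodes {19, 35, 10}, right has 0 { }.
        Root 10: left subtree has 2 nodes {19, 35}, right has 0 { }.
          Root 19: left subtree has 0 nodes { }, right has 1 {35}.
    Root 39: left subtree has 2 nodes {36, 21}, right has 1 {8}.
      Root 21: left subtree has 1 node {36}, right has 0 { }.
  Root 1: left subtree has 0 nodes { }, right has 1 {7}.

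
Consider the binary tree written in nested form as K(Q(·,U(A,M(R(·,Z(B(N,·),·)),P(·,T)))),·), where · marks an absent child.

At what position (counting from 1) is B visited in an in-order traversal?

6

In-order visits the left subtree, then the node, then the right subtree.
At K: go left to Q.
  At Q: no left child.
  Visit Q.
  At Q: go right to U.
    At U: go left to A.
      A is a leaf — visit A.
    Visit U.
    At U: go right to M.
      At M: go left to R.
        At R: no left child.
        Visit R.
        At R: go right to Z.
          At Z: go left to B.
            At B: go left to N.
              N is a leaf — visit N.
            Visit B.
            At B: no right child.
          Visit Z.
          At Z: no right child.
      Visit M.
      At M: go right to P.
        At P: no left child.
        Visit P.
        At P: go right to T.
          T is a leaf — visit T.
Visit K.
At K: no right child.
Full in-order sequence: Q, A, U, R, N, B, Z, M, P, T, K.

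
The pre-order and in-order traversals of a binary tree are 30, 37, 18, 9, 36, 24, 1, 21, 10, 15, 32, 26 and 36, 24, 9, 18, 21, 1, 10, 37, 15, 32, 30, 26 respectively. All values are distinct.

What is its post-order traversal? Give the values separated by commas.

The first element of pre-order is the root; it splits in-order into left and right subtrees.
Root 30: left subtree has 10 nodes {36, 24, 9, 18, 21, 1, 10, 37, 15, 32}, right has 1 {26}.
  Root 37: left subtree has 7 nodes {36, 24, 9, 18, 21, 1, 10}, right has 2 {15, 32}.
    Root 18: left subtree has 3 nodes {36, 24, 9}, right has 3 {21, 1, 10}.
      Root 9: left subtree has 2 nodes {36, 24}, right has 0 { }.
        Root 36: left subtree has 0 nodes { }, right has 1 {24}.
      Root 1: left subtree has 1 node {21}, right has 1 {10}.
    Root 15: left subtree has 0 nodes { }, right has 1 {32}.

24, 36, 9, 21, 10, 1, 18, 32, 15, 37, 26, 30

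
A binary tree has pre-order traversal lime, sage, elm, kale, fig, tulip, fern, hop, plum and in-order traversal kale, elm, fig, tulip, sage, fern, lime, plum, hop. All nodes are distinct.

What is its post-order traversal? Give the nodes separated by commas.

kale, tulip, fig, elm, fern, sage, plum, hop, lime

The first element of pre-order is the root; it splits in-order into left and right subtrees.
Root lime: left subtree has 6 nodes {kale, elm, fig, tulip, sage, fern}, right has 2 {plum, hop}.
  Root sage: left subtree has 4 nodes {kale, elm, fig, tulip}, right has 1 {fern}.
    Root elm: left subtree has 1 node {kale}, right has 2 {fig, tulip}.
      Root fig: left subtree has 0 nodes { }, right has 1 {tulip}.
  Root hop: left subtree has 1 node {plum}, right has 0 { }.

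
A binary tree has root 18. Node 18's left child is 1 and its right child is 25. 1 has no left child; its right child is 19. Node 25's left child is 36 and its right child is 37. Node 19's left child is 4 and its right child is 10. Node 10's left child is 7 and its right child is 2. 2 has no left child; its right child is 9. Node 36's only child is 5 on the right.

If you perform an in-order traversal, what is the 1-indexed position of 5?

In-order visits the left subtree, then the node, then the right subtree.
At 18: go left to 1.
  At 1: no left child.
  Visit 1.
  At 1: go right to 19.
    At 19: go left to 4.
      4 is a leaf — visit 4.
    Visit 19.
    At 19: go right to 10.
      At 10: go left to 7.
        7 is a leaf — visit 7.
      Visit 10.
      At 10: go right to 2.
        At 2: no left child.
        Visit 2.
        At 2: go right to 9.
          9 is a leaf — visit 9.
Visit 18.
At 18: go right to 25.
  At 25: go left to 36.
    At 36: no left child.
    Visit 36.
    At 36: go right to 5.
      5 is a leaf — visit 5.
  Visit 25.
  At 25: go right to 37.
    37 is a leaf — visit 37.
Full in-order sequence: 1, 4, 19, 7, 10, 2, 9, 18, 36, 5, 25, 37.

10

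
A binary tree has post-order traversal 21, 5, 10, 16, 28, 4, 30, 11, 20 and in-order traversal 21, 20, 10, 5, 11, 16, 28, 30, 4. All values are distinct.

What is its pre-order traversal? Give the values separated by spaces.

The last element of post-order is the root; it splits in-order into left and right subtrees.
Root 20: left subtree has 1 node {21}, right has 7 {10, 5, 11, 16, 28, 30, 4}.
  Root 11: left subtree has 2 nodes {10, 5}, right has 4 {16, 28, 30, 4}.
    Root 10: left subtree has 0 nodes { }, right has 1 {5}.
    Root 30: left subtree has 2 nodes {16, 28}, right has 1 {4}.
      Root 28: left subtree has 1 node {16}, right has 0 { }.

20 21 11 10 5 30 28 16 4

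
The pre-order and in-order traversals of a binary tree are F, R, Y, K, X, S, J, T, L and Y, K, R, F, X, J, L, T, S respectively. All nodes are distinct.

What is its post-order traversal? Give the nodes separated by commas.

The first element of pre-order is the root; it splits in-order into left and right subtrees.
Root F: left subtree has 3 nodes {Y, K, R}, right has 5 {X, J, L, T, S}.
  Root R: left subtree has 2 nodes {Y, K}, right has 0 { }.
    Root Y: left subtree has 0 nodes { }, right has 1 {K}.
  Root X: left subtree has 0 nodes { }, right has 4 {J, L, T, S}.
    Root S: left subtree has 3 nodes {J, L, T}, right has 0 { }.
      Root J: left subtree has 0 nodes { }, right has 2 {L, T}.
        Root T: left subtree has 1 node {L}, right has 0 { }.

K, Y, R, L, T, J, S, X, F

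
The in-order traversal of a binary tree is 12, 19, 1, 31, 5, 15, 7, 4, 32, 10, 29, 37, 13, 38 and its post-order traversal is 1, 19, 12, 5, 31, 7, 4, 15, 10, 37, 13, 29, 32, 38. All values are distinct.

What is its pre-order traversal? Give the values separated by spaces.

The last element of post-order is the root; it splits in-order into left and right subtrees.
Root 38: left subtree has 13 nodes {12, 19, 1, 31, 5, 15, 7, 4, 32, 10, 29, 37, 13}, right has 0 { }.
  Root 32: left subtree has 8 nodes {12, 19, 1, 31, 5, 15, 7, 4}, right has 4 {10, 29, 37, 13}.
    Root 15: left subtree has 5 nodes {12, 19, 1, 31, 5}, right has 2 {7, 4}.
      Root 31: left subtree has 3 nodes {12, 19, 1}, right has 1 {5}.
        Root 12: left subtree has 0 nodes { }, right has 2 {19, 1}.
          Root 19: left subtree has 0 nodes { }, right has 1 {1}.
      Root 4: left subtree has 1 node {7}, right has 0 { }.
    Root 29: left subtree has 1 node {10}, right has 2 {37, 13}.
      Root 13: left subtree has 1 node {37}, right has 0 { }.

38 32 15 31 12 19 1 5 4 7 29 10 13 37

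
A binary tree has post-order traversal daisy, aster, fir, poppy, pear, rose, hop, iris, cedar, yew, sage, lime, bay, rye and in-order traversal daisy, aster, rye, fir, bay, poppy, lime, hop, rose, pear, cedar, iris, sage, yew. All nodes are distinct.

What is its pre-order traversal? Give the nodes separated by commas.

The last element of post-order is the root; it splits in-order into left and right subtrees.
Root rye: left subtree has 2 nodes {daisy, aster}, right has 11 {fir, bay, poppy, lime, hop, rose, pear, cedar, iris, sage, yew}.
  Root aster: left subtree has 1 node {daisy}, right has 0 { }.
  Root bay: left subtree has 1 node {fir}, right has 9 {poppy, lime, hop, rose, pear, cedar, iris, sage, yew}.
    Root lime: left subtree has 1 node {poppy}, right has 7 {hop, rose, pear, cedar, iris, sage, yew}.
      Root sage: left subtree has 5 nodes {hop, rose, pear, cedar, iris}, right has 1 {yew}.
        Root cedar: left subtree has 3 nodes {hop, rose, pear}, right has 1 {iris}.
          Root hop: left subtree has 0 nodes { }, right has 2 {rose, pear}.
            Root rose: left subtree has 0 nodes { }, right has 1 {pear}.

rye, aster, daisy, bay, fir, lime, poppy, sage, cedar, hop, rose, pear, iris, yew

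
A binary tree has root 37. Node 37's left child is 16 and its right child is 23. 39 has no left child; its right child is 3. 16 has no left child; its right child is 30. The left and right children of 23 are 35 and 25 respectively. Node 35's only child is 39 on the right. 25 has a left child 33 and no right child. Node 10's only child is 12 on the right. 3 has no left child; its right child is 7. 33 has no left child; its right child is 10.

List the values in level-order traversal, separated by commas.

Level-order visits nodes level by level from the root, left to right within each level.
Level 0: 37
Level 1: 16, 23
Level 2: 30, 35, 25
Level 3: 39, 33
Level 4: 3, 10
Level 5: 7, 12

37, 16, 23, 30, 35, 25, 39, 33, 3, 10, 7, 12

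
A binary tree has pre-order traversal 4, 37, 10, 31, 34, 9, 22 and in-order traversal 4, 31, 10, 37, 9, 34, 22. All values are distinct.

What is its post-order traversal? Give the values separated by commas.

The first element of pre-order is the root; it splits in-order into left and right subtrees.
Root 4: left subtree has 0 nodes { }, right has 6 {31, 10, 37, 9, 34, 22}.
  Root 37: left subtree has 2 nodes {31, 10}, right has 3 {9, 34, 22}.
    Root 10: left subtree has 1 node {31}, right has 0 { }.
    Root 34: left subtree has 1 node {9}, right has 1 {22}.

31, 10, 9, 22, 34, 37, 4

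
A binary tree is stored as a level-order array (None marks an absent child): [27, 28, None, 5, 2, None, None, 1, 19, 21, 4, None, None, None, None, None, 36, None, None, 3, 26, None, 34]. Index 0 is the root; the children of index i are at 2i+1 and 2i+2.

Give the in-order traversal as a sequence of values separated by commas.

1, 36, 5, 19, 28, 3, 21, 26, 2, 4, 34, 27

In-order visits the left subtree, then the node, then the right subtree.
At 27: go left to 28.
  At 28: go left to 5.
    At 5: go left to 1.
      At 1: no left child.
      Visit 1.
      At 1: go right to 36.
        36 is a leaf — visit 36.
    Visit 5.
    At 5: go right to 19.
      19 is a leaf — visit 19.
  Visit 28.
  At 28: go right to 2.
    At 2: go left to 21.
      At 21: go left to 3.
        3 is a leaf — visit 3.
      Visit 21.
      At 21: go right to 26.
        26 is a leaf — visit 26.
    Visit 2.
    At 2: go right to 4.
      At 4: no left child.
      Visit 4.
      At 4: go right to 34.
        34 is a leaf — visit 34.
Visit 27.
At 27: no right child.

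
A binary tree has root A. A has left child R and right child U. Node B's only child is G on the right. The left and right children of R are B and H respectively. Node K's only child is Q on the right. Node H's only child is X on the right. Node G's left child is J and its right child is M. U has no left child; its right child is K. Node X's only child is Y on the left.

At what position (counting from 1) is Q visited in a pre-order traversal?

12

Pre-order visits the node, then its left subtree, then its right subtree.
Visit A.
At A: go left to R.
  Visit R.
  At R: go left to B.
    Visit B.
    At B: no left child.
    At B: go right to G.
      Visit G.
      At G: go left to J.
        J is a leaf — visit J.
      At G: go right to M.
        M is a leaf — visit M.
  At R: go right to H.
    Visit H.
    At H: no left child.
    At H: go right to X.
      Visit X.
      At X: go left to Y.
        Y is a leaf — visit Y.
      At X: no right child.
At A: go right to U.
  Visit U.
  At U: no left child.
  At U: go right to K.
    Visit K.
    At K: no left child.
    At K: go right to Q.
      Q is a leaf — visit Q.
Full pre-order sequence: A, R, B, G, J, M, H, X, Y, U, K, Q.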